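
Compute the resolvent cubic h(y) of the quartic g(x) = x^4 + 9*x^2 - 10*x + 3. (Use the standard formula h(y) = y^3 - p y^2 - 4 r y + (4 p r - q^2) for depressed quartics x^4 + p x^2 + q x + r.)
h(y) = y^3 - 9*y^2 - 12*y + 8

Identify coefficients: p = 9, q = -10, r = 3.
Plug into h(y) = y^3 - p y^2 - 4 r y + (4 p r - q^2):
  h(y) = y^3 - (9) y^2 - 4*(3) y + (4*(9)*(3) - (-10)^2)
       = y^3 + (-9) y^2 + (-12) y + (8).
Simplifying: h(y) = y^3 - 9*y^2 - 12*y + 8.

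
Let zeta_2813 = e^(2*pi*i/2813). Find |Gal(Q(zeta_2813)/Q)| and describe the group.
|Gal(Q(zeta_2813)/Q)| = phi(2813) = 2688; group ≅ (Z/2813Z)^* ≅ Z/28Z × Z/96Z

The n-th cyclotomic polynomial Φ_2813(x) is the minimal polynomial of zeta_2813 over Q and has degree phi(2813) = 2688. So Q(zeta_2813) is a degree-2688 Galois extension with Galois group (Z/2813Z)^*. By CRT, (Z/2813Z)^* ≅ (Z/29Z)^* × (Z/97Z)^*. Each prime-power unit group is (Z/29Z)^* ≅ Z/28Z; (Z/97Z)^* ≅ Z/96Z. Hence Gal(Q(zeta_2813)/Q) ≅ Z/28Z × Z/96Z.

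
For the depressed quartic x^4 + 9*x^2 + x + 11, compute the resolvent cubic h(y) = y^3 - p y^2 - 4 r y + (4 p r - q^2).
h(y) = y^3 - 9*y^2 - 44*y + 395

Identify coefficients: p = 9, q = 1, r = 11.
Plug into h(y) = y^3 - p y^2 - 4 r y + (4 p r - q^2):
  h(y) = y^3 - (9) y^2 - 4*(11) y + (4*(9)*(11) - (1)^2)
       = y^3 + (-9) y^2 + (-44) y + (395).
Simplifying: h(y) = y^3 - 9*y^2 - 44*y + 395.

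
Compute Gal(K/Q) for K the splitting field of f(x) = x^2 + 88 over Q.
Gal(K/Q) = Z/2Z (cyclic of order 2)

x^2 + 88 is irreducible over Q since -88 is not a rational square. The splitting field Q(sqrt(-88)) has degree 2 over Q, and its unique nontrivial automorphism is sqrt(-88) ↦ -sqrt(-88). Hence Gal(Q(sqrt(-88))/Q) = Z/2Z.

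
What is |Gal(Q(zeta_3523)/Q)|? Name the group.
|Gal(Q(zeta_3523)/Q)| = phi(3523) = 3240; group ≅ (Z/3523Z)^* ≅ Z/12Z × Z/270Z

The n-th cyclotomic polynomial Φ_3523(x) is the minimal polynomial of zeta_3523 over Q and has degree phi(3523) = 3240. So Q(zeta_3523) is a degree-3240 Galois extension with Galois group (Z/3523Z)^*. By CRT, (Z/3523Z)^* ≅ (Z/13Z)^* × (Z/271Z)^*. Each prime-power unit group is (Z/13Z)^* ≅ Z/12Z; (Z/271Z)^* ≅ Z/270Z. Hence Gal(Q(zeta_3523)/Q) ≅ Z/12Z × Z/270Z.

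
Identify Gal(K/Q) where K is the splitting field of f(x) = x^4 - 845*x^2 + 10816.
Gal(K/Q) = Z/2Z (cyclic of order 2)

f factors as (x^2 - 832)(x^2 - 13), so the splitting field is K = Q(sqrt(832), sqrt(13)). The squarefree part of 832 is 13 and the squarefree part of 13 is also 13, so sqrt(832) and sqrt(13) are both rational multiples of sqrt(13). Hence Q(sqrt(832)) = Q(sqrt(13)) = Q(sqrt(13)), and the splitting field collapses to a single degree-2 extension with Galois group Z/2Z.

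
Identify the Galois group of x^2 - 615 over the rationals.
Gal(K/Q) = Z/2Z (cyclic of order 2)

x^2 - 615 is irreducible over Q since 615 is not a rational square. The splitting field Q(sqrt(615)) has degree 2 over Q, and its unique nontrivial automorphism is sqrt(615) ↦ -sqrt(615). Hence Gal(Q(sqrt(615))/Q) = Z/2Z.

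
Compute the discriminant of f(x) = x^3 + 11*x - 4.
Δ = -5756

For a depressed cubic x^3 + p x + q the discriminant is Δ = -4 p^3 - 27 q^2 = -4*(11)^3 - 27*(-4)^2 = -5324 - 432 = -5756.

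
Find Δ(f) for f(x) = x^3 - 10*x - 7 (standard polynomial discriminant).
Δ = 2677

For a depressed cubic x^3 + p x + q the discriminant is Δ = -4 p^3 - 27 q^2 = -4*(-10)^3 - 27*(-7)^2 = 4000 - 1323 = 2677.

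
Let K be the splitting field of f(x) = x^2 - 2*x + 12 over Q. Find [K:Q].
[K:Q] = 2

The discriminant of x^2 + (-2)*x + (12) is b^2 - 4c = 4 - (48) = -44. Since -44 is not a perfect square in Q, the polynomial is irreducible over Q. Its two roots generate a degree-2 extension, so [K:Q] = 2.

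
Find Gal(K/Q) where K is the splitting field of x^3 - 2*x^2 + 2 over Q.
Gal(K/Q) = S_3 (symmetric group of order 6)

Compute the discriminant of x^3 + (-2)*x^2 + (0)*x + (2): Δ = -44. Since Δ is not a rational square, the Galois group is not contained in A_3; it must be the full S_3 (irreducibility of the cubic rules out anything smaller).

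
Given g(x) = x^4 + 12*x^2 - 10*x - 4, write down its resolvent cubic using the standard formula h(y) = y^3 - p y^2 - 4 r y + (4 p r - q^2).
h(y) = y^3 - 12*y^2 + 16*y - 292

Identify coefficients: p = 12, q = -10, r = -4.
Plug into h(y) = y^3 - p y^2 - 4 r y + (4 p r - q^2):
  h(y) = y^3 - (12) y^2 - 4*(-4) y + (4*(12)*(-4) - (-10)^2)
       = y^3 + (-12) y^2 + (16) y + (-292).
Simplifying: h(y) = y^3 - 12*y^2 + 16*y - 292.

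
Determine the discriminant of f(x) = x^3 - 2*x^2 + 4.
Δ = -304

For x^3 + a x^2 + b x + c the discriminant is Δ = 18 a b c - 4 a^3 c + a^2 b^2 - 4 b^3 - 27 c^2.
Plug a = -2, b = 0, c = 4:
  18*(-2)*(0)*(4) - 4*(-2)^3*(4) + (-2)^2*(0)^2 - 4*(0)^3 - 27*(4)^2
  = 0 + (128) + 0 + (0) + (-432)
  = -304.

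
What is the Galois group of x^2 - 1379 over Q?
Gal(K/Q) = Z/2Z (cyclic of order 2)

x^2 - 1379 is irreducible over Q since 1379 is not a rational square. The splitting field Q(sqrt(1379)) has degree 2 over Q, and its unique nontrivial automorphism is sqrt(1379) ↦ -sqrt(1379). Hence Gal(Q(sqrt(1379))/Q) = Z/2Z.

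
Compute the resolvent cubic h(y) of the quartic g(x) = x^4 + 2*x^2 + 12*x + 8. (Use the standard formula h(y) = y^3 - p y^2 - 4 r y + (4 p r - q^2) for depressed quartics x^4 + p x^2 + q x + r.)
h(y) = y^3 - 2*y^2 - 32*y - 80

Identify coefficients: p = 2, q = 12, r = 8.
Plug into h(y) = y^3 - p y^2 - 4 r y + (4 p r - q^2):
  h(y) = y^3 - (2) y^2 - 4*(8) y + (4*(2)*(8) - (12)^2)
       = y^3 + (-2) y^2 + (-32) y + (-80).
Simplifying: h(y) = y^3 - 2*y^2 - 32*y - 80.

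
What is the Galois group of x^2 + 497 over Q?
Gal(K/Q) = Z/2Z (cyclic of order 2)

x^2 + 497 is irreducible over Q since -497 is not a rational square. The splitting field Q(sqrt(-497)) has degree 2 over Q, and its unique nontrivial automorphism is sqrt(-497) ↦ -sqrt(-497). Hence Gal(Q(sqrt(-497))/Q) = Z/2Z.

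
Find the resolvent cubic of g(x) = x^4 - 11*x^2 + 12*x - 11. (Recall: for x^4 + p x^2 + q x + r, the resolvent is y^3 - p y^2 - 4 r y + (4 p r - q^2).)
h(y) = y^3 + 11*y^2 + 44*y + 340

Identify coefficients: p = -11, q = 12, r = -11.
Plug into h(y) = y^3 - p y^2 - 4 r y + (4 p r - q^2):
  h(y) = y^3 - (-11) y^2 - 4*(-11) y + (4*(-11)*(-11) - (12)^2)
       = y^3 + (11) y^2 + (44) y + (340).
Simplifying: h(y) = y^3 + 11*y^2 + 44*y + 340.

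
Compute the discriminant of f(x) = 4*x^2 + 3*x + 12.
Δ = -183

For a quadratic a x^2 + b x + c the discriminant is Δ = b^2 - 4ac = (3)^2 - 4*(4)*(12) = 9 - (192) = -183.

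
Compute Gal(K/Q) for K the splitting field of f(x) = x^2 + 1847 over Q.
Gal(K/Q) = Z/2Z (cyclic of order 2)

x^2 + 1847 is irreducible over Q since -1847 is not a rational square. The splitting field Q(sqrt(-1847)) has degree 2 over Q, and its unique nontrivial automorphism is sqrt(-1847) ↦ -sqrt(-1847). Hence Gal(Q(sqrt(-1847))/Q) = Z/2Z.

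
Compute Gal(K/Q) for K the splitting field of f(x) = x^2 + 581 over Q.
Gal(K/Q) = Z/2Z (cyclic of order 2)

x^2 + 581 is irreducible over Q since -581 is not a rational square. The splitting field Q(sqrt(-581)) has degree 2 over Q, and its unique nontrivial automorphism is sqrt(-581) ↦ -sqrt(-581). Hence Gal(Q(sqrt(-581))/Q) = Z/2Z.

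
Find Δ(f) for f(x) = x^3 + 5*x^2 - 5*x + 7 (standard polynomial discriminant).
Δ = -6848

For x^3 + a x^2 + b x + c the discriminant is Δ = 18 a b c - 4 a^3 c + a^2 b^2 - 4 b^3 - 27 c^2.
Plug a = 5, b = -5, c = 7:
  18*(5)*(-5)*(7) - 4*(5)^3*(7) + (5)^2*(-5)^2 - 4*(-5)^3 - 27*(7)^2
  = -3150 + (-3500) + 625 + (500) + (-1323)
  = -6848.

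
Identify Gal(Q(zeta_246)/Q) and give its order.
|Gal(Q(zeta_246)/Q)| = phi(246) = 80; group ≅ (Z/246Z)^* ≅ Z/2Z × Z/40Z

The n-th cyclotomic polynomial Φ_246(x) is the minimal polynomial of zeta_246 over Q and has degree phi(246) = 80. So Q(zeta_246) is a degree-80 Galois extension with Galois group (Z/246Z)^*. By CRT, (Z/246Z)^* ≅ (Z/2Z)^* × (Z/3Z)^* × (Z/41Z)^*. Each prime-power unit group is (Z/2Z)^* ≅ trivial group (order 1); (Z/3Z)^* ≅ Z/2Z; (Z/41Z)^* ≅ Z/40Z. Hence Gal(Q(zeta_246)/Q) ≅ Z/2Z × Z/40Z.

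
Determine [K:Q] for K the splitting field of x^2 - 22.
[K:Q] = 2

The polynomial x^2 - 22 is irreducible over Q since 22 is not a perfect square. Its splitting field is Q(sqrt(22)), which has degree 2 over Q.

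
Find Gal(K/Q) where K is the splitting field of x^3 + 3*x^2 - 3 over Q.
Gal(K/Q) = A_3 (cyclic of order 3)

Compute the discriminant of x^3 + (3)*x^2 + (0)*x + (-3): Δ = 81. Since Δ is a perfect square (Δ = 9^2), the Galois group is contained in A_3. Irreducibility forces the group to be transitive on three roots, so Gal = A_3.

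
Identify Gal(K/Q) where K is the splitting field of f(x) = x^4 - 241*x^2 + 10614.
Gal(K/Q) = V_4 (Klein four-group, Z/2Z × Z/2Z)

f factors as (x^2 - 58)(x^2 - 183), so the splitting field is K = Q(sqrt(58), sqrt(183)). The elements 58, 183, 10614 are all non-squares in Q, so sqrt(58) and sqrt(183) generate independent quadratic extensions. Thus [K:Q] = 4 and Gal(K/Q) is generated by the two order-2 automorphisms sqrt(58) ↦ -sqrt(58) and sqrt(183) ↦ -sqrt(183), giving V_4.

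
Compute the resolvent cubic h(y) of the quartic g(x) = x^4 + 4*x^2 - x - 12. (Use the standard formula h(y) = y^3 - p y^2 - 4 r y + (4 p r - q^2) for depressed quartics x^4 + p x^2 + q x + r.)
h(y) = y^3 - 4*y^2 + 48*y - 193

Identify coefficients: p = 4, q = -1, r = -12.
Plug into h(y) = y^3 - p y^2 - 4 r y + (4 p r - q^2):
  h(y) = y^3 - (4) y^2 - 4*(-12) y + (4*(4)*(-12) - (-1)^2)
       = y^3 + (-4) y^2 + (48) y + (-193).
Simplifying: h(y) = y^3 - 4*y^2 + 48*y - 193.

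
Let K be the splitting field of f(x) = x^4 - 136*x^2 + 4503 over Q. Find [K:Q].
[K:Q] = 4

f factors as (x^2 - 79)(x^2 - 57); the splitting field is K = Q(sqrt(79), sqrt(57)). Since 79, 57, and 4503 are all non-squares in Q, the three subfields Q(sqrt(79)), Q(sqrt(57)), Q(sqrt(4503)) are distinct degree-2 extensions, so [K:Q] = 4 (Klein four Galois group).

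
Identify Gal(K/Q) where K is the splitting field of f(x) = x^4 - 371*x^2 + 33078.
Gal(K/Q) = V_4 (Klein four-group, Z/2Z × Z/2Z)

f factors as (x^2 - 222)(x^2 - 149), so the splitting field is K = Q(sqrt(222), sqrt(149)). The elements 222, 149, 33078 are all non-squares in Q, so sqrt(222) and sqrt(149) generate independent quadratic extensions. Thus [K:Q] = 4 and Gal(K/Q) is generated by the two order-2 automorphisms sqrt(222) ↦ -sqrt(222) and sqrt(149) ↦ -sqrt(149), giving V_4.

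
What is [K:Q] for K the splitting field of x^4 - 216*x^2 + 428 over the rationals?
[K:Q] = 4

f factors as (x^2 - 2)(x^2 - 214); the splitting field is K = Q(sqrt(2), sqrt(214)). Since 2, 214, and 428 are all non-squares in Q, the three subfields Q(sqrt(2)), Q(sqrt(214)), Q(sqrt(428)) are distinct degree-2 extensions, so [K:Q] = 4 (Klein four Galois group).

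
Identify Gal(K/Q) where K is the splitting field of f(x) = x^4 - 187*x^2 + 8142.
Gal(K/Q) = V_4 (Klein four-group, Z/2Z × Z/2Z)

f factors as (x^2 - 69)(x^2 - 118), so the splitting field is K = Q(sqrt(69), sqrt(118)). The elements 69, 118, 8142 are all non-squares in Q, so sqrt(69) and sqrt(118) generate independent quadratic extensions. Thus [K:Q] = 4 and Gal(K/Q) is generated by the two order-2 automorphisms sqrt(69) ↦ -sqrt(69) and sqrt(118) ↦ -sqrt(118), giving V_4.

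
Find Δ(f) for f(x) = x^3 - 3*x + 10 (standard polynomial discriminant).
Δ = -2592

For a depressed cubic x^3 + p x + q the discriminant is Δ = -4 p^3 - 27 q^2 = -4*(-3)^3 - 27*(10)^2 = 108 - 2700 = -2592.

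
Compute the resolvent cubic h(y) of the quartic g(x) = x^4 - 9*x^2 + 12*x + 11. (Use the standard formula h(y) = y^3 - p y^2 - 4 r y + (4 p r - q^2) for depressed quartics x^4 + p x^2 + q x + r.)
h(y) = y^3 + 9*y^2 - 44*y - 540

Identify coefficients: p = -9, q = 12, r = 11.
Plug into h(y) = y^3 - p y^2 - 4 r y + (4 p r - q^2):
  h(y) = y^3 - (-9) y^2 - 4*(11) y + (4*(-9)*(11) - (12)^2)
       = y^3 + (9) y^2 + (-44) y + (-540).
Simplifying: h(y) = y^3 + 9*y^2 - 44*y - 540.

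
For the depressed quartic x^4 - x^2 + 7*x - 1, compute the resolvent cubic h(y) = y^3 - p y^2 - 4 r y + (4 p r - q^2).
h(y) = y^3 + y^2 + 4*y - 45

Identify coefficients: p = -1, q = 7, r = -1.
Plug into h(y) = y^3 - p y^2 - 4 r y + (4 p r - q^2):
  h(y) = y^3 - (-1) y^2 - 4*(-1) y + (4*(-1)*(-1) - (7)^2)
       = y^3 + (1) y^2 + (4) y + (-45).
Simplifying: h(y) = y^3 + y^2 + 4*y - 45.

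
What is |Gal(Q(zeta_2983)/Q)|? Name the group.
|Gal(Q(zeta_2983)/Q)| = phi(2983) = 2808; group ≅ (Z/2983Z)^* ≅ Z/18Z × Z/156Z

The n-th cyclotomic polynomial Φ_2983(x) is the minimal polynomial of zeta_2983 over Q and has degree phi(2983) = 2808. So Q(zeta_2983) is a degree-2808 Galois extension with Galois group (Z/2983Z)^*. By CRT, (Z/2983Z)^* ≅ (Z/19Z)^* × (Z/157Z)^*. Each prime-power unit group is (Z/19Z)^* ≅ Z/18Z; (Z/157Z)^* ≅ Z/156Z. Hence Gal(Q(zeta_2983)/Q) ≅ Z/18Z × Z/156Z.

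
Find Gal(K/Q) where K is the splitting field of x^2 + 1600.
Gal(K/Q) = Z/2Z (cyclic of order 2)

x^2 + 1600 is irreducible over Q since -1600 is not a rational square. The splitting field Q(sqrt(-1600)) has degree 2 over Q, and its unique nontrivial automorphism is sqrt(-1600) ↦ -sqrt(-1600). Hence Gal(Q(sqrt(-1600))/Q) = Z/2Z.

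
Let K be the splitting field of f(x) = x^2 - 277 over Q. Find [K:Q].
[K:Q] = 2

The polynomial x^2 - 277 is irreducible over Q since 277 is not a perfect square. Its splitting field is Q(sqrt(277)), which has degree 2 over Q.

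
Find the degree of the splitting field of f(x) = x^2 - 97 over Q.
[K:Q] = 2

The polynomial x^2 - 97 is irreducible over Q since 97 is not a perfect square. Its splitting field is Q(sqrt(97)), which has degree 2 over Q.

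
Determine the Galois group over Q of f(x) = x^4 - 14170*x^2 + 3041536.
Gal(K/Q) = Z/2Z (cyclic of order 2)

f factors as (x^2 - 13952)(x^2 - 218), so the splitting field is K = Q(sqrt(13952), sqrt(218)). The squarefree part of 13952 is 218 and the squarefree part of 218 is also 218, so sqrt(13952) and sqrt(218) are both rational multiples of sqrt(218). Hence Q(sqrt(13952)) = Q(sqrt(218)) = Q(sqrt(218)), and the splitting field collapses to a single degree-2 extension with Galois group Z/2Z.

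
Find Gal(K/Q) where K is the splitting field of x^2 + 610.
Gal(K/Q) = Z/2Z (cyclic of order 2)

x^2 + 610 is irreducible over Q since -610 is not a rational square. The splitting field Q(sqrt(-610)) has degree 2 over Q, and its unique nontrivial automorphism is sqrt(-610) ↦ -sqrt(-610). Hence Gal(Q(sqrt(-610))/Q) = Z/2Z.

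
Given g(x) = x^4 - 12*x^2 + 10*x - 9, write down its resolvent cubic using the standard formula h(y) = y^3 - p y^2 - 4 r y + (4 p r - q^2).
h(y) = y^3 + 12*y^2 + 36*y + 332

Identify coefficients: p = -12, q = 10, r = -9.
Plug into h(y) = y^3 - p y^2 - 4 r y + (4 p r - q^2):
  h(y) = y^3 - (-12) y^2 - 4*(-9) y + (4*(-12)*(-9) - (10)^2)
       = y^3 + (12) y^2 + (36) y + (332).
Simplifying: h(y) = y^3 + 12*y^2 + 36*y + 332.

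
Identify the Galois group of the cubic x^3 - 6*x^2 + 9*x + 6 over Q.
Gal(K/Q) = S_3 (symmetric group of order 6)

Compute the discriminant of x^3 + (-6)*x^2 + (9)*x + (6): Δ = -1620. Since Δ is not a rational square, the Galois group is not contained in A_3; it must be the full S_3 (irreducibility of the cubic rules out anything smaller).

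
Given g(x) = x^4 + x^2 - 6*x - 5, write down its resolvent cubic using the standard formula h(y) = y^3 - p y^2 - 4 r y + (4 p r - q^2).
h(y) = y^3 - y^2 + 20*y - 56

Identify coefficients: p = 1, q = -6, r = -5.
Plug into h(y) = y^3 - p y^2 - 4 r y + (4 p r - q^2):
  h(y) = y^3 - (1) y^2 - 4*(-5) y + (4*(1)*(-5) - (-6)^2)
       = y^3 + (-1) y^2 + (20) y + (-56).
Simplifying: h(y) = y^3 - y^2 + 20*y - 56.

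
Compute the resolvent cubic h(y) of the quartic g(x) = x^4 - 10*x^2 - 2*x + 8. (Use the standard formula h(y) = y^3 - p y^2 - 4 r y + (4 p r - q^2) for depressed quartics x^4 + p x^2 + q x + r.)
h(y) = y^3 + 10*y^2 - 32*y - 324

Identify coefficients: p = -10, q = -2, r = 8.
Plug into h(y) = y^3 - p y^2 - 4 r y + (4 p r - q^2):
  h(y) = y^3 - (-10) y^2 - 4*(8) y + (4*(-10)*(8) - (-2)^2)
       = y^3 + (10) y^2 + (-32) y + (-324).
Simplifying: h(y) = y^3 + 10*y^2 - 32*y - 324.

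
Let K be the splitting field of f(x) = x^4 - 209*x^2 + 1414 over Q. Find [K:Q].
[K:Q] = 4

f factors as (x^2 - 7)(x^2 - 202); the splitting field is K = Q(sqrt(7), sqrt(202)). Since 7, 202, and 1414 are all non-squares in Q, the three subfields Q(sqrt(7)), Q(sqrt(202)), Q(sqrt(1414)) are distinct degree-2 extensions, so [K:Q] = 4 (Klein four Galois group).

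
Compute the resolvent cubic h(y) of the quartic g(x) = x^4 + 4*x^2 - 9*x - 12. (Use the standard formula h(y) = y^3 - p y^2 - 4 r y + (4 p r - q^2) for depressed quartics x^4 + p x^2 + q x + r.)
h(y) = y^3 - 4*y^2 + 48*y - 273

Identify coefficients: p = 4, q = -9, r = -12.
Plug into h(y) = y^3 - p y^2 - 4 r y + (4 p r - q^2):
  h(y) = y^3 - (4) y^2 - 4*(-12) y + (4*(4)*(-12) - (-9)^2)
       = y^3 + (-4) y^2 + (48) y + (-273).
Simplifying: h(y) = y^3 - 4*y^2 + 48*y - 273.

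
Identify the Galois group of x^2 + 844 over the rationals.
Gal(K/Q) = Z/2Z (cyclic of order 2)

x^2 + 844 is irreducible over Q since -844 is not a rational square. The splitting field Q(sqrt(-844)) has degree 2 over Q, and its unique nontrivial automorphism is sqrt(-844) ↦ -sqrt(-844). Hence Gal(Q(sqrt(-844))/Q) = Z/2Z.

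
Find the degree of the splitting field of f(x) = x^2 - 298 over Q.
[K:Q] = 2

The polynomial x^2 - 298 is irreducible over Q since 298 is not a perfect square. Its splitting field is Q(sqrt(298)), which has degree 2 over Q.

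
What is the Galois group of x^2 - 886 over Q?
Gal(K/Q) = Z/2Z (cyclic of order 2)

x^2 - 886 is irreducible over Q since 886 is not a rational square. The splitting field Q(sqrt(886)) has degree 2 over Q, and its unique nontrivial automorphism is sqrt(886) ↦ -sqrt(886). Hence Gal(Q(sqrt(886))/Q) = Z/2Z.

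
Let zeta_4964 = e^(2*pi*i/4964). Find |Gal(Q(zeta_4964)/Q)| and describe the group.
|Gal(Q(zeta_4964)/Q)| = phi(4964) = 2304; group ≅ (Z/4964Z)^* ≅ Z/2Z × Z/16Z × Z/72Z

The n-th cyclotomic polynomial Φ_4964(x) is the minimal polynomial of zeta_4964 over Q and has degree phi(4964) = 2304. So Q(zeta_4964) is a degree-2304 Galois extension with Galois group (Z/4964Z)^*. By CRT, (Z/4964Z)^* ≅ (Z/4Z)^* × (Z/17Z)^* × (Z/73Z)^*. Each prime-power unit group is (Z/4Z)^* ≅ Z/2Z; (Z/17Z)^* ≅ Z/16Z; (Z/73Z)^* ≅ Z/72Z. Hence Gal(Q(zeta_4964)/Q) ≅ Z/2Z × Z/16Z × Z/72Z.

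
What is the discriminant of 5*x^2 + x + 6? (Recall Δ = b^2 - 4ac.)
Δ = -119

For a quadratic a x^2 + b x + c the discriminant is Δ = b^2 - 4ac = (1)^2 - 4*(5)*(6) = 1 - (120) = -119.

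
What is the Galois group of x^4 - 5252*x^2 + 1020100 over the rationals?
Gal(K/Q) = Z/2Z (cyclic of order 2)

f factors as (x^2 - 5050)(x^2 - 202), so the splitting field is K = Q(sqrt(5050), sqrt(202)). The squarefree part of 5050 is 202 and the squarefree part of 202 is also 202, so sqrt(5050) and sqrt(202) are both rational multiples of sqrt(202). Hence Q(sqrt(5050)) = Q(sqrt(202)) = Q(sqrt(202)), and the splitting field collapses to a single degree-2 extension with Galois group Z/2Z.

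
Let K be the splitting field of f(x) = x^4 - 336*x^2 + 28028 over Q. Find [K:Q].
[K:Q] = 4

f factors as (x^2 - 182)(x^2 - 154); the splitting field is K = Q(sqrt(182), sqrt(154)). Since 182, 154, and 28028 are all non-squares in Q, the three subfields Q(sqrt(182)), Q(sqrt(154)), Q(sqrt(28028)) are distinct degree-2 extensions, so [K:Q] = 4 (Klein four Galois group).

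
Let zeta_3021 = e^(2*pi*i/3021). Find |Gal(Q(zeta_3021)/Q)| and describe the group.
|Gal(Q(zeta_3021)/Q)| = phi(3021) = 1872; group ≅ (Z/3021Z)^* ≅ Z/2Z × Z/18Z × Z/52Z

The n-th cyclotomic polynomial Φ_3021(x) is the minimal polynomial of zeta_3021 over Q and has degree phi(3021) = 1872. So Q(zeta_3021) is a degree-1872 Galois extension with Galois group (Z/3021Z)^*. By CRT, (Z/3021Z)^* ≅ (Z/3Z)^* × (Z/19Z)^* × (Z/53Z)^*. Each prime-power unit group is (Z/3Z)^* ≅ Z/2Z; (Z/19Z)^* ≅ Z/18Z; (Z/53Z)^* ≅ Z/52Z. Hence Gal(Q(zeta_3021)/Q) ≅ Z/2Z × Z/18Z × Z/52Z.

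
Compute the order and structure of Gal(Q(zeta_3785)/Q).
|Gal(Q(zeta_3785)/Q)| = phi(3785) = 3024; group ≅ (Z/3785Z)^* ≅ Z/4Z × Z/756Z

The n-th cyclotomic polynomial Φ_3785(x) is the minimal polynomial of zeta_3785 over Q and has degree phi(3785) = 3024. So Q(zeta_3785) is a degree-3024 Galois extension with Galois group (Z/3785Z)^*. By CRT, (Z/3785Z)^* ≅ (Z/5Z)^* × (Z/757Z)^*. Each prime-power unit group is (Z/5Z)^* ≅ Z/4Z; (Z/757Z)^* ≅ Z/756Z. Hence Gal(Q(zeta_3785)/Q) ≅ Z/4Z × Z/756Z.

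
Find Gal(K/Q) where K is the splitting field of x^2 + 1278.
Gal(K/Q) = Z/2Z (cyclic of order 2)

x^2 + 1278 is irreducible over Q since -1278 is not a rational square. The splitting field Q(sqrt(-1278)) has degree 2 over Q, and its unique nontrivial automorphism is sqrt(-1278) ↦ -sqrt(-1278). Hence Gal(Q(sqrt(-1278))/Q) = Z/2Z.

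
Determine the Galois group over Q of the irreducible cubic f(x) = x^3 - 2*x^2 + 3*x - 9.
Gal(K/Q) = S_3 (symmetric group of order 6)

Compute the discriminant of x^3 + (-2)*x^2 + (3)*x + (-9): Δ = -1575. Since Δ is not a rational square, the Galois group is not contained in A_3; it must be the full S_3 (irreducibility of the cubic rules out anything smaller).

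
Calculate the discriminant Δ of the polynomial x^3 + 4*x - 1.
Δ = -283

For a depressed cubic x^3 + p x + q the discriminant is Δ = -4 p^3 - 27 q^2 = -4*(4)^3 - 27*(-1)^2 = -256 - 27 = -283.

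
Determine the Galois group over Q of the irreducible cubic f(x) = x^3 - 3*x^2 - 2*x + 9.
Gal(K/Q) = S_3 (symmetric group of order 6)

Compute the discriminant of x^3 + (-3)*x^2 + (-2)*x + (9): Δ = -175. Since Δ is not a rational square, the Galois group is not contained in A_3; it must be the full S_3 (irreducibility of the cubic rules out anything smaller).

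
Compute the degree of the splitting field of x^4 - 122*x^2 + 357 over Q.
[K:Q] = 4

f factors as (x^2 - 3)(x^2 - 119); the splitting field is K = Q(sqrt(3), sqrt(119)). Since 3, 119, and 357 are all non-squares in Q, the three subfields Q(sqrt(3)), Q(sqrt(119)), Q(sqrt(357)) are distinct degree-2 extensions, so [K:Q] = 4 (Klein four Galois group).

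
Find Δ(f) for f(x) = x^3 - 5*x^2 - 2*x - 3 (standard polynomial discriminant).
Δ = -2151

For x^3 + a x^2 + b x + c the discriminant is Δ = 18 a b c - 4 a^3 c + a^2 b^2 - 4 b^3 - 27 c^2.
Plug a = -5, b = -2, c = -3:
  18*(-5)*(-2)*(-3) - 4*(-5)^3*(-3) + (-5)^2*(-2)^2 - 4*(-2)^3 - 27*(-3)^2
  = -540 + (-1500) + 100 + (32) + (-243)
  = -2151.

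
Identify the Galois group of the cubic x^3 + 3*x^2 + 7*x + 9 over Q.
Gal(K/Q) = S_3 (symmetric group of order 6)

Compute the discriminant of x^3 + (3)*x^2 + (7)*x + (9): Δ = -688. Since Δ is not a rational square, the Galois group is not contained in A_3; it must be the full S_3 (irreducibility of the cubic rules out anything smaller).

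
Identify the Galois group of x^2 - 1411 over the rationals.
Gal(K/Q) = Z/2Z (cyclic of order 2)

x^2 - 1411 is irreducible over Q since 1411 is not a rational square. The splitting field Q(sqrt(1411)) has degree 2 over Q, and its unique nontrivial automorphism is sqrt(1411) ↦ -sqrt(1411). Hence Gal(Q(sqrt(1411))/Q) = Z/2Z.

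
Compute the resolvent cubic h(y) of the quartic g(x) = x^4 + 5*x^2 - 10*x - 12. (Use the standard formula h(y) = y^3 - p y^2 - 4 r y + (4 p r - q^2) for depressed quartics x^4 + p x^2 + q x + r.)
h(y) = y^3 - 5*y^2 + 48*y - 340

Identify coefficients: p = 5, q = -10, r = -12.
Plug into h(y) = y^3 - p y^2 - 4 r y + (4 p r - q^2):
  h(y) = y^3 - (5) y^2 - 4*(-12) y + (4*(5)*(-12) - (-10)^2)
       = y^3 + (-5) y^2 + (48) y + (-340).
Simplifying: h(y) = y^3 - 5*y^2 + 48*y - 340.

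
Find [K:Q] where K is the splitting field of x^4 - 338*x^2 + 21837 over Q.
[K:Q] = 4

f factors as (x^2 - 251)(x^2 - 87); the splitting field is K = Q(sqrt(251), sqrt(87)). Since 251, 87, and 21837 are all non-squares in Q, the three subfields Q(sqrt(251)), Q(sqrt(87)), Q(sqrt(21837)) are distinct degree-2 extensions, so [K:Q] = 4 (Klein four Galois group).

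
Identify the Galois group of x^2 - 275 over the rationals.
Gal(K/Q) = Z/2Z (cyclic of order 2)

x^2 - 275 is irreducible over Q since 275 is not a rational square. The splitting field Q(sqrt(275)) has degree 2 over Q, and its unique nontrivial automorphism is sqrt(275) ↦ -sqrt(275). Hence Gal(Q(sqrt(275))/Q) = Z/2Z.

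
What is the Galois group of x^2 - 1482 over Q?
Gal(K/Q) = Z/2Z (cyclic of order 2)

x^2 - 1482 is irreducible over Q since 1482 is not a rational square. The splitting field Q(sqrt(1482)) has degree 2 over Q, and its unique nontrivial automorphism is sqrt(1482) ↦ -sqrt(1482). Hence Gal(Q(sqrt(1482))/Q) = Z/2Z.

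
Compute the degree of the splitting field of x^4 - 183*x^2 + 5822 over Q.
[K:Q] = 4

f factors as (x^2 - 142)(x^2 - 41); the splitting field is K = Q(sqrt(142), sqrt(41)). Since 142, 41, and 5822 are all non-squares in Q, the three subfields Q(sqrt(142)), Q(sqrt(41)), Q(sqrt(5822)) are distinct degree-2 extensions, so [K:Q] = 4 (Klein four Galois group).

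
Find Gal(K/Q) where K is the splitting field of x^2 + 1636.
Gal(K/Q) = Z/2Z (cyclic of order 2)

x^2 + 1636 is irreducible over Q since -1636 is not a rational square. The splitting field Q(sqrt(-1636)) has degree 2 over Q, and its unique nontrivial automorphism is sqrt(-1636) ↦ -sqrt(-1636). Hence Gal(Q(sqrt(-1636))/Q) = Z/2Z.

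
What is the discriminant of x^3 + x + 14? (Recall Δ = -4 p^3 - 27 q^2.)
Δ = -5296

For a depressed cubic x^3 + p x + q the discriminant is Δ = -4 p^3 - 27 q^2 = -4*(1)^3 - 27*(14)^2 = -4 - 5292 = -5296.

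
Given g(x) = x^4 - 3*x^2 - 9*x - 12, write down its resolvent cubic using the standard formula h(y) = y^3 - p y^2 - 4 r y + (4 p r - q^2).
h(y) = y^3 + 3*y^2 + 48*y + 63

Identify coefficients: p = -3, q = -9, r = -12.
Plug into h(y) = y^3 - p y^2 - 4 r y + (4 p r - q^2):
  h(y) = y^3 - (-3) y^2 - 4*(-12) y + (4*(-3)*(-12) - (-9)^2)
       = y^3 + (3) y^2 + (48) y + (63).
Simplifying: h(y) = y^3 + 3*y^2 + 48*y + 63.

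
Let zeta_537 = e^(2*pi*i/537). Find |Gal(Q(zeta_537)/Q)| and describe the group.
|Gal(Q(zeta_537)/Q)| = phi(537) = 356; group ≅ (Z/537Z)^* ≅ Z/2Z × Z/178Z

The n-th cyclotomic polynomial Φ_537(x) is the minimal polynomial of zeta_537 over Q and has degree phi(537) = 356. So Q(zeta_537) is a degree-356 Galois extension with Galois group (Z/537Z)^*. By CRT, (Z/537Z)^* ≅ (Z/3Z)^* × (Z/179Z)^*. Each prime-power unit group is (Z/3Z)^* ≅ Z/2Z; (Z/179Z)^* ≅ Z/178Z. Hence Gal(Q(zeta_537)/Q) ≅ Z/2Z × Z/178Z.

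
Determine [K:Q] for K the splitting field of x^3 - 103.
[K:Q] = 6

x^3 - 103 has one real root r = 103^(1/3) and two complex roots r*zeta_3, r*zeta_3^2 where zeta_3 = e^(2*pi*i/3). The splitting field is Q(r, zeta_3). [Q(r):Q] = 3 and [Q(zeta_3):Q] = 2 with gcd = 1, so [Q(r, zeta_3):Q] = 3 * 2 = 6.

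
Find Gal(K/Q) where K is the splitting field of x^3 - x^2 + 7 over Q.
Gal(K/Q) = S_3 (symmetric group of order 6)

Compute the discriminant of x^3 + (-1)*x^2 + (0)*x + (7): Δ = -1295. Since Δ is not a rational square, the Galois group is not contained in A_3; it must be the full S_3 (irreducibility of the cubic rules out anything smaller).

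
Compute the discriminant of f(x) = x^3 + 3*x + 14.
Δ = -5400

For a depressed cubic x^3 + p x + q the discriminant is Δ = -4 p^3 - 27 q^2 = -4*(3)^3 - 27*(14)^2 = -108 - 5292 = -5400.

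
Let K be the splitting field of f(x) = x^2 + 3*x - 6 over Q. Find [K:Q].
[K:Q] = 2

The discriminant of x^2 + (3)*x + (-6) is b^2 - 4c = 9 - (-24) = 33. Since 33 is not a perfect square in Q, the polynomial is irreducible over Q. Its two roots generate a degree-2 extension, so [K:Q] = 2.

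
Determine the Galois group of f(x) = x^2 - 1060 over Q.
Gal(K/Q) = Z/2Z (cyclic of order 2)

x^2 - 1060 is irreducible over Q since 1060 is not a rational square. The splitting field Q(sqrt(1060)) has degree 2 over Q, and its unique nontrivial automorphism is sqrt(1060) ↦ -sqrt(1060). Hence Gal(Q(sqrt(1060))/Q) = Z/2Z.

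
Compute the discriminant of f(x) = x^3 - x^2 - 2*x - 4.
Δ = -556

For x^3 + a x^2 + b x + c the discriminant is Δ = 18 a b c - 4 a^3 c + a^2 b^2 - 4 b^3 - 27 c^2.
Plug a = -1, b = -2, c = -4:
  18*(-1)*(-2)*(-4) - 4*(-1)^3*(-4) + (-1)^2*(-2)^2 - 4*(-2)^3 - 27*(-4)^2
  = -144 + (-16) + 4 + (32) + (-432)
  = -556.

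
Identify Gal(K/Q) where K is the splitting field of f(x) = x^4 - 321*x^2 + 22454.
Gal(K/Q) = V_4 (Klein four-group, Z/2Z × Z/2Z)

f factors as (x^2 - 218)(x^2 - 103), so the splitting field is K = Q(sqrt(218), sqrt(103)). The elements 218, 103, 22454 are all non-squares in Q, so sqrt(218) and sqrt(103) generate independent quadratic extensions. Thus [K:Q] = 4 and Gal(K/Q) is generated by the two order-2 automorphisms sqrt(218) ↦ -sqrt(218) and sqrt(103) ↦ -sqrt(103), giving V_4.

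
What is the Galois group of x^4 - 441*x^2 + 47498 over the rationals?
Gal(K/Q) = V_4 (Klein four-group, Z/2Z × Z/2Z)

f factors as (x^2 - 254)(x^2 - 187), so the splitting field is K = Q(sqrt(254), sqrt(187)). The elements 254, 187, 47498 are all non-squares in Q, so sqrt(254) and sqrt(187) generate independent quadratic extensions. Thus [K:Q] = 4 and Gal(K/Q) is generated by the two order-2 automorphisms sqrt(254) ↦ -sqrt(254) and sqrt(187) ↦ -sqrt(187), giving V_4.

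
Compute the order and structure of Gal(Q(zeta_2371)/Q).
|Gal(Q(zeta_2371)/Q)| = phi(2371) = 2370; group ≅ (Z/2371Z)^* ≅ Z/2370Z

The n-th cyclotomic polynomial Φ_2371(x) is the minimal polynomial of zeta_2371 over Q and has degree phi(2371) = 2370. So Q(zeta_2371) is a degree-2370 Galois extension with Galois group (Z/2371Z)^*. (Z/2371Z)^* is cyclic since 2371 is an odd prime power (or 4). Hence Gal(Q(zeta_2371)/Q) ≅ Z/2370Z.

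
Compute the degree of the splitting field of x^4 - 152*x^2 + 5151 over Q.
[K:Q] = 4

f factors as (x^2 - 101)(x^2 - 51); the splitting field is K = Q(sqrt(101), sqrt(51)). Since 101, 51, and 5151 are all non-squares in Q, the three subfields Q(sqrt(101)), Q(sqrt(51)), Q(sqrt(5151)) are distinct degree-2 extensions, so [K:Q] = 4 (Klein four Galois group).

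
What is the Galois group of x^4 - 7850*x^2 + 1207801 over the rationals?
Gal(K/Q) = Z/2Z (cyclic of order 2)

f factors as (x^2 - 7693)(x^2 - 157), so the splitting field is K = Q(sqrt(7693), sqrt(157)). The squarefree part of 7693 is 157 and the squarefree part of 157 is also 157, so sqrt(7693) and sqrt(157) are both rational multiples of sqrt(157). Hence Q(sqrt(7693)) = Q(sqrt(157)) = Q(sqrt(157)), and the splitting field collapses to a single degree-2 extension with Galois group Z/2Z.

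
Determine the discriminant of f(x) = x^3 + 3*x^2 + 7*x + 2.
Δ = -499

For x^3 + a x^2 + b x + c the discriminant is Δ = 18 a b c - 4 a^3 c + a^2 b^2 - 4 b^3 - 27 c^2.
Plug a = 3, b = 7, c = 2:
  18*(3)*(7)*(2) - 4*(3)^3*(2) + (3)^2*(7)^2 - 4*(7)^3 - 27*(2)^2
  = 756 + (-216) + 441 + (-1372) + (-108)
  = -499.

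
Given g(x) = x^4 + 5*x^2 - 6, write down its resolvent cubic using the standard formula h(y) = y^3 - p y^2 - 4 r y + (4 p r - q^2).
h(y) = y^3 - 5*y^2 + 24*y - 120

Identify coefficients: p = 5, q = 0, r = -6.
Plug into h(y) = y^3 - p y^2 - 4 r y + (4 p r - q^2):
  h(y) = y^3 - (5) y^2 - 4*(-6) y + (4*(5)*(-6) - (0)^2)
       = y^3 + (-5) y^2 + (24) y + (-120).
Simplifying: h(y) = y^3 - 5*y^2 + 24*y - 120.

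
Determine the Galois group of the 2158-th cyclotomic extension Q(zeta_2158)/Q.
|Gal(Q(zeta_2158)/Q)| = phi(2158) = 984; group ≅ (Z/2158Z)^* ≅ Z/12Z × Z/82Z

The n-th cyclotomic polynomial Φ_2158(x) is the minimal polynomial of zeta_2158 over Q and has degree phi(2158) = 984. So Q(zeta_2158) is a degree-984 Galois extension with Galois group (Z/2158Z)^*. By CRT, (Z/2158Z)^* ≅ (Z/2Z)^* × (Z/13Z)^* × (Z/83Z)^*. Each prime-power unit group is (Z/2Z)^* ≅ trivial group (order 1); (Z/13Z)^* ≅ Z/12Z; (Z/83Z)^* ≅ Z/82Z. Hence Gal(Q(zeta_2158)/Q) ≅ Z/12Z × Z/82Z.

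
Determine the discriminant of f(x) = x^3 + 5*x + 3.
Δ = -743

For x^3 + a x^2 + b x + c the discriminant is Δ = 18 a b c - 4 a^3 c + a^2 b^2 - 4 b^3 - 27 c^2.
Plug a = 0, b = 5, c = 3:
  18*(0)*(5)*(3) - 4*(0)^3*(3) + (0)^2*(5)^2 - 4*(5)^3 - 27*(3)^2
  = 0 + (0) + 0 + (-500) + (-243)
  = -743.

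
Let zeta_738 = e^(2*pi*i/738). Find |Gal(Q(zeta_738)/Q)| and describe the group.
|Gal(Q(zeta_738)/Q)| = phi(738) = 240; group ≅ (Z/738Z)^* ≅ Z/6Z × Z/40Z

The n-th cyclotomic polynomial Φ_738(x) is the minimal polynomial of zeta_738 over Q and has degree phi(738) = 240. So Q(zeta_738) is a degree-240 Galois extension with Galois group (Z/738Z)^*. By CRT, (Z/738Z)^* ≅ (Z/2Z)^* × (Z/9Z)^* × (Z/41Z)^*. Each prime-power unit group is (Z/2Z)^* ≅ trivial group (order 1); (Z/9Z)^* ≅ Z/6Z; (Z/41Z)^* ≅ Z/40Z. Hence Gal(Q(zeta_738)/Q) ≅ Z/6Z × Z/40Z.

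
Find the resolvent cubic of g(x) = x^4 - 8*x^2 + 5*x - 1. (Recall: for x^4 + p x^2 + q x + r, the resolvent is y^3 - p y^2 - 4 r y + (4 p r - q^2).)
h(y) = y^3 + 8*y^2 + 4*y + 7

Identify coefficients: p = -8, q = 5, r = -1.
Plug into h(y) = y^3 - p y^2 - 4 r y + (4 p r - q^2):
  h(y) = y^3 - (-8) y^2 - 4*(-1) y + (4*(-8)*(-1) - (5)^2)
       = y^3 + (8) y^2 + (4) y + (7).
Simplifying: h(y) = y^3 + 8*y^2 + 4*y + 7.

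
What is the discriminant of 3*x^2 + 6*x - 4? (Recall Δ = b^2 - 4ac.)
Δ = 84

For a quadratic a x^2 + b x + c the discriminant is Δ = b^2 - 4ac = (6)^2 - 4*(3)*(-4) = 36 - (-48) = 84.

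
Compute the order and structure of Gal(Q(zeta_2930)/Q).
|Gal(Q(zeta_2930)/Q)| = phi(2930) = 1168; group ≅ (Z/2930Z)^* ≅ Z/4Z × Z/292Z

The n-th cyclotomic polynomial Φ_2930(x) is the minimal polynomial of zeta_2930 over Q and has degree phi(2930) = 1168. So Q(zeta_2930) is a degree-1168 Galois extension with Galois group (Z/2930Z)^*. By CRT, (Z/2930Z)^* ≅ (Z/2Z)^* × (Z/5Z)^* × (Z/293Z)^*. Each prime-power unit group is (Z/2Z)^* ≅ trivial group (order 1); (Z/5Z)^* ≅ Z/4Z; (Z/293Z)^* ≅ Z/292Z. Hence Gal(Q(zeta_2930)/Q) ≅ Z/4Z × Z/292Z.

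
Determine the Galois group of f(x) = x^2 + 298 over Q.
Gal(K/Q) = Z/2Z (cyclic of order 2)

x^2 + 298 is irreducible over Q since -298 is not a rational square. The splitting field Q(sqrt(-298)) has degree 2 over Q, and its unique nontrivial automorphism is sqrt(-298) ↦ -sqrt(-298). Hence Gal(Q(sqrt(-298))/Q) = Z/2Z.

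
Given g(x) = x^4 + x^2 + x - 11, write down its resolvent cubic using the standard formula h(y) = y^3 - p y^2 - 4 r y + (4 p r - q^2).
h(y) = y^3 - y^2 + 44*y - 45

Identify coefficients: p = 1, q = 1, r = -11.
Plug into h(y) = y^3 - p y^2 - 4 r y + (4 p r - q^2):
  h(y) = y^3 - (1) y^2 - 4*(-11) y + (4*(1)*(-11) - (1)^2)
       = y^3 + (-1) y^2 + (44) y + (-45).
Simplifying: h(y) = y^3 - y^2 + 44*y - 45.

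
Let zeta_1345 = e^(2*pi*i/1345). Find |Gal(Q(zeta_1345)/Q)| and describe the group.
|Gal(Q(zeta_1345)/Q)| = phi(1345) = 1072; group ≅ (Z/1345Z)^* ≅ Z/4Z × Z/268Z

The n-th cyclotomic polynomial Φ_1345(x) is the minimal polynomial of zeta_1345 over Q and has degree phi(1345) = 1072. So Q(zeta_1345) is a degree-1072 Galois extension with Galois group (Z/1345Z)^*. By CRT, (Z/1345Z)^* ≅ (Z/5Z)^* × (Z/269Z)^*. Each prime-power unit group is (Z/5Z)^* ≅ Z/4Z; (Z/269Z)^* ≅ Z/268Z. Hence Gal(Q(zeta_1345)/Q) ≅ Z/4Z × Z/268Z.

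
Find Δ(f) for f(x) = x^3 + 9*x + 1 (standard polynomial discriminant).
Δ = -2943

For a depressed cubic x^3 + p x + q the discriminant is Δ = -4 p^3 - 27 q^2 = -4*(9)^3 - 27*(1)^2 = -2916 - 27 = -2943.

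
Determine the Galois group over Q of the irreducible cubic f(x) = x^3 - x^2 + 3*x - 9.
Gal(K/Q) = S_3 (symmetric group of order 6)

Compute the discriminant of x^3 + (-1)*x^2 + (3)*x + (-9): Δ = -1836. Since Δ is not a rational square, the Galois group is not contained in A_3; it must be the full S_3 (irreducibility of the cubic rules out anything smaller).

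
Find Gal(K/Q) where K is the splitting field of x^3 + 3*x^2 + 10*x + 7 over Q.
Gal(K/Q) = S_3 (symmetric group of order 6)

Compute the discriminant of x^3 + (3)*x^2 + (10)*x + (7): Δ = -1399. Since Δ is not a rational square, the Galois group is not contained in A_3; it must be the full S_3 (irreducibility of the cubic rules out anything smaller).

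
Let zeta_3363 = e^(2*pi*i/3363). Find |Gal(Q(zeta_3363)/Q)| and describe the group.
|Gal(Q(zeta_3363)/Q)| = phi(3363) = 2088; group ≅ (Z/3363Z)^* ≅ Z/2Z × Z/18Z × Z/58Z

The n-th cyclotomic polynomial Φ_3363(x) is the minimal polynomial of zeta_3363 over Q and has degree phi(3363) = 2088. So Q(zeta_3363) is a degree-2088 Galois extension with Galois group (Z/3363Z)^*. By CRT, (Z/3363Z)^* ≅ (Z/3Z)^* × (Z/19Z)^* × (Z/59Z)^*. Each prime-power unit group is (Z/3Z)^* ≅ Z/2Z; (Z/19Z)^* ≅ Z/18Z; (Z/59Z)^* ≅ Z/58Z. Hence Gal(Q(zeta_3363)/Q) ≅ Z/2Z × Z/18Z × Z/58Z.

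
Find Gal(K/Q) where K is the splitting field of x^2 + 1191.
Gal(K/Q) = Z/2Z (cyclic of order 2)

x^2 + 1191 is irreducible over Q since -1191 is not a rational square. The splitting field Q(sqrt(-1191)) has degree 2 over Q, and its unique nontrivial automorphism is sqrt(-1191) ↦ -sqrt(-1191). Hence Gal(Q(sqrt(-1191))/Q) = Z/2Z.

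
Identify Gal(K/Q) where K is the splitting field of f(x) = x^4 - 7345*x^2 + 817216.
Gal(K/Q) = Z/2Z (cyclic of order 2)

f factors as (x^2 - 7232)(x^2 - 113), so the splitting field is K = Q(sqrt(7232), sqrt(113)). The squarefree part of 7232 is 113 and the squarefree part of 113 is also 113, so sqrt(7232) and sqrt(113) are both rational multiples of sqrt(113). Hence Q(sqrt(7232)) = Q(sqrt(113)) = Q(sqrt(113)), and the splitting field collapses to a single degree-2 extension with Galois group Z/2Z.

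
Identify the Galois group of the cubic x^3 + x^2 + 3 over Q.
Gal(K/Q) = S_3 (symmetric group of order 6)

Compute the discriminant of x^3 + (1)*x^2 + (0)*x + (3): Δ = -255. Since Δ is not a rational square, the Galois group is not contained in A_3; it must be the full S_3 (irreducibility of the cubic rules out anything smaller).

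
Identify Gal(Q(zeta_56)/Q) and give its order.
|Gal(Q(zeta_56)/Q)| = phi(56) = 24; group ≅ (Z/56Z)^* ≅ Z/2Z × Z/2Z × Z/6Z

The n-th cyclotomic polynomial Φ_56(x) is the minimal polynomial of zeta_56 over Q and has degree phi(56) = 24. So Q(zeta_56) is a degree-24 Galois extension with Galois group (Z/56Z)^*. By CRT, (Z/56Z)^* ≅ (Z/8Z)^* × (Z/7Z)^*. Each prime-power unit group is (Z/8Z)^* ≅ Z/2Z × Z/2Z; (Z/7Z)^* ≅ Z/6Z. Hence Gal(Q(zeta_56)/Q) ≅ Z/2Z × Z/2Z × Z/6Z.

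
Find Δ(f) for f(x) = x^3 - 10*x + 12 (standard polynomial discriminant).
Δ = 112

For a depressed cubic x^3 + p x + q the discriminant is Δ = -4 p^3 - 27 q^2 = -4*(-10)^3 - 27*(12)^2 = 4000 - 3888 = 112.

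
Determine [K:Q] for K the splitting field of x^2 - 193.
[K:Q] = 2

The polynomial x^2 - 193 is irreducible over Q since 193 is not a perfect square. Its splitting field is Q(sqrt(193)), which has degree 2 over Q.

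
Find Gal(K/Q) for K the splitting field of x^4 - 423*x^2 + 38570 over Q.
Gal(K/Q) = V_4 (Klein four-group, Z/2Z × Z/2Z)

f factors as (x^2 - 133)(x^2 - 290), so the splitting field is K = Q(sqrt(133), sqrt(290)). The elements 133, 290, 38570 are all non-squares in Q, so sqrt(133) and sqrt(290) generate independent quadratic extensions. Thus [K:Q] = 4 and Gal(K/Q) is generated by the two order-2 automorphisms sqrt(133) ↦ -sqrt(133) and sqrt(290) ↦ -sqrt(290), giving V_4.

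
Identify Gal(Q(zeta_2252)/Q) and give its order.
|Gal(Q(zeta_2252)/Q)| = phi(2252) = 1124; group ≅ (Z/2252Z)^* ≅ Z/2Z × Z/562Z

The n-th cyclotomic polynomial Φ_2252(x) is the minimal polynomial of zeta_2252 over Q and has degree phi(2252) = 1124. So Q(zeta_2252) is a degree-1124 Galois extension with Galois group (Z/2252Z)^*. By CRT, (Z/2252Z)^* ≅ (Z/4Z)^* × (Z/563Z)^*. Each prime-power unit group is (Z/4Z)^* ≅ Z/2Z; (Z/563Z)^* ≅ Z/562Z. Hence Gal(Q(zeta_2252)/Q) ≅ Z/2Z × Z/562Z.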